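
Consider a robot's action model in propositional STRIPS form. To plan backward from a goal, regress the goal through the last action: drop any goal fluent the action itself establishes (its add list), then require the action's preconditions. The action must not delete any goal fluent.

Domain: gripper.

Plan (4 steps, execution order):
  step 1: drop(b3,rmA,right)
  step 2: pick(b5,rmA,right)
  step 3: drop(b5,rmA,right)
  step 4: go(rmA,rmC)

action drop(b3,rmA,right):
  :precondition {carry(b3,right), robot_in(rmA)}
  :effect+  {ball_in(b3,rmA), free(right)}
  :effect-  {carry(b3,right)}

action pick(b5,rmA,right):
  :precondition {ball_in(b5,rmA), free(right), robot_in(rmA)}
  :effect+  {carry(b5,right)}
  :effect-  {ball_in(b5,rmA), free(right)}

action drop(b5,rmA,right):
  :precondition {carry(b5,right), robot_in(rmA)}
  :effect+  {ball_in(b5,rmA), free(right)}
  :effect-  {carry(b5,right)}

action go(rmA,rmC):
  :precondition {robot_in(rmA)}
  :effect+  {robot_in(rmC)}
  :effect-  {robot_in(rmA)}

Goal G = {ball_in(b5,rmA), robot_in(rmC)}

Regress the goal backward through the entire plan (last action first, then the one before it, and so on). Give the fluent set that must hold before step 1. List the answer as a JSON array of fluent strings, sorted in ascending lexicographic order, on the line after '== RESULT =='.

Work backward from the goal:
  through step 4 (go(rmA,rmC)): drop {robot_in(rmC)}, keep {ball_in(b5,rmA)}, require {robot_in(rmA)}
    → {ball_in(b5,rmA), robot_in(rmA)}
  through step 3 (drop(b5,rmA,right)): drop {ball_in(b5,rmA)}, keep {robot_in(rmA)}, require {carry(b5,right), robot_in(rmA)}
    → {carry(b5,right), robot_in(rmA)}
  through step 2 (pick(b5,rmA,right)): drop {carry(b5,right)}, keep {robot_in(rmA)}, require {ball_in(b5,rmA), free(right), robot_in(rmA)}
    → {ball_in(b5,rmA), free(right), robot_in(rmA)}
  through step 1 (drop(b3,rmA,right)): drop {free(right)}, keep {ball_in(b5,rmA), robot_in(rmA)}, require {carry(b3,right), robot_in(rmA)}
    → {ball_in(b5,rmA), carry(b3,right), robot_in(rmA)}

== RESULT ==
["ball_in(b5,rmA)", "carry(b3,right)", "robot_in(rmA)"]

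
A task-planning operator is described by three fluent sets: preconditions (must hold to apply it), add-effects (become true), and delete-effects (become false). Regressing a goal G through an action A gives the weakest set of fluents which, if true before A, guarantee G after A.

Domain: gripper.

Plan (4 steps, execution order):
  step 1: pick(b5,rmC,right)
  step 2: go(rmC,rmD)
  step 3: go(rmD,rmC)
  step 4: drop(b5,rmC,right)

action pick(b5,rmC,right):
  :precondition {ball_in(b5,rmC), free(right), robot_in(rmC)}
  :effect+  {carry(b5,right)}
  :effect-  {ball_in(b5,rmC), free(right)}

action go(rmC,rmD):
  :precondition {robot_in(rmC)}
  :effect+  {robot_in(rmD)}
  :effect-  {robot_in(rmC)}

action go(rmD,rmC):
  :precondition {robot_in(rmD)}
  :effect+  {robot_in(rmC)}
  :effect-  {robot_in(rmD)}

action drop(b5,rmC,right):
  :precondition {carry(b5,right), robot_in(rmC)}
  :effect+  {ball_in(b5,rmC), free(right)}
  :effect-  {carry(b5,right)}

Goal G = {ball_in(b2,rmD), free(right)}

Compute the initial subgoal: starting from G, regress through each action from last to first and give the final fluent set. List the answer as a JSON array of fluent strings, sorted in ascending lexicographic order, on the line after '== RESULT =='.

Work backward from the goal:
  through step 4 (drop(b5,rmC,right)): drop {free(right)}, keep {ball_in(b2,rmD)}, require {carry(b5,right), robot_in(rmC)}
    → {ball_in(b2,rmD), carry(b5,right), robot_in(rmC)}
  through step 3 (go(rmD,rmC)): drop {robot_in(rmC)}, keep {ball_in(b2,rmD), carry(b5,right)}, require {robot_in(rmD)}
    → {ball_in(b2,rmD), carry(b5,right), robot_in(rmD)}
  through step 2 (go(rmC,rmD)): drop {robot_in(rmD)}, keep {ball_in(b2,rmD), carry(b5,right)}, require {robot_in(rmC)}
    → {ball_in(b2,rmD), carry(b5,right), robot_in(rmC)}
  through step 1 (pick(b5,rmC,right)): drop {carry(b5,right)}, keep {ball_in(b2,rmD), robot_in(rmC)}, require {ball_in(b5,rmC), free(right), robot_in(rmC)}
    → {ball_in(b2,rmD), ball_in(b5,rmC), free(right), robot_in(rmC)}

== RESULT ==
["ball_in(b2,rmD)", "ball_in(b5,rmC)", "free(right)", "robot_in(rmC)"]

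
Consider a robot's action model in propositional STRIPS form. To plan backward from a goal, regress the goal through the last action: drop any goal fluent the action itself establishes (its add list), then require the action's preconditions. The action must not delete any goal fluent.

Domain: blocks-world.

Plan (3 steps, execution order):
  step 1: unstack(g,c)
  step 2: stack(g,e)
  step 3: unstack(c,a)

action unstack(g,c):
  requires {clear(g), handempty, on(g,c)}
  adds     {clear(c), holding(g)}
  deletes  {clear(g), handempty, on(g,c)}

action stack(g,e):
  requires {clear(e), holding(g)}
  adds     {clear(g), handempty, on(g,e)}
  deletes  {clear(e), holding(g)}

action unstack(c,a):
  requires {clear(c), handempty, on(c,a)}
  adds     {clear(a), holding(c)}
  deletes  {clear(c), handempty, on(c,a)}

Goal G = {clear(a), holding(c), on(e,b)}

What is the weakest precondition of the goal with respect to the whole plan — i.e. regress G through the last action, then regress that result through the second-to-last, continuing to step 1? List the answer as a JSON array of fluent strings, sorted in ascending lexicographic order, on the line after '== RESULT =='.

Work backward from the goal:
  through step 3 (unstack(c,a)): drop {clear(a), holding(c)}, keep {on(e,b)}, require {clear(c), handempty, on(c,a)}
    → {clear(c), handempty, on(c,a), on(e,b)}
  through step 2 (stack(g,e)): drop {handempty}, keep {clear(c), on(c,a), on(e,b)}, require {clear(e), holding(g)}
    → {clear(c), clear(e), holding(g), on(c,a), on(e,b)}
  through step 1 (unstack(g,c)): drop {clear(c), holding(g)}, keep {clear(e), on(c,a), on(e,b)}, require {clear(g), handempty, on(g,c)}
    → {clear(e), clear(g), handempty, on(c,a), on(e,b), on(g,c)}

== RESULT ==
["clear(e)", "clear(g)", "handempty", "on(c,a)", "on(e,b)", "on(g,c)"]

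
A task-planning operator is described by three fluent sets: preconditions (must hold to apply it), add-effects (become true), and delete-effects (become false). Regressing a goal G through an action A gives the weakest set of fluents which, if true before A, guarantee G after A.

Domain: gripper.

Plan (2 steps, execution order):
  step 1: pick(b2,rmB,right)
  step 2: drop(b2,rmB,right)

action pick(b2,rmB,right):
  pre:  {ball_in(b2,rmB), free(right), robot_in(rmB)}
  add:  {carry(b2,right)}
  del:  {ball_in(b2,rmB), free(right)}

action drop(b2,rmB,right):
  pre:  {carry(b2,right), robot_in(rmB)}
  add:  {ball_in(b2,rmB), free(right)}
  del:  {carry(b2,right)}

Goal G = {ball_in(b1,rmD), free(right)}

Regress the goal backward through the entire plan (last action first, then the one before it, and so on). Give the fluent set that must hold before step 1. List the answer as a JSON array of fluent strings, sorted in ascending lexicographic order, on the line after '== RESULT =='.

Work backward from the goal:
  through step 2 (drop(b2,rmB,right)): drop {free(right)}, keep {ball_in(b1,rmD)}, require {carry(b2,right), robot_in(rmB)}
    → {ball_in(b1,rmD), carry(b2,right), robot_in(rmB)}
  through step 1 (pick(b2,rmB,right)): drop {carry(b2,right)}, keep {ball_in(b1,rmD), robot_in(rmB)}, require {ball_in(b2,rmB), free(right), robot_in(rmB)}
    → {ball_in(b1,rmD), ball_in(b2,rmB), free(right), robot_in(rmB)}

== RESULT ==
["ball_in(b1,rmD)", "ball_in(b2,rmB)", "free(right)", "robot_in(rmB)"]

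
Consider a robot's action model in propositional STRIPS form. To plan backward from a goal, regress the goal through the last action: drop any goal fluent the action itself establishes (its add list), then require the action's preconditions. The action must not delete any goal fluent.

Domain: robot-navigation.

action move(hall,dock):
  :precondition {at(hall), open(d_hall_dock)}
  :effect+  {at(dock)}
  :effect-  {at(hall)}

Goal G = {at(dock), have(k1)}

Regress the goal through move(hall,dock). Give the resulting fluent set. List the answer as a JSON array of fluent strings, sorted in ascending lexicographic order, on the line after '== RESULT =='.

Regress:
  G ∩ del = {}  (empty — regression defined)
  G \ add = {at(dock), have(k1)} \ {at(dock)} = {have(k1)}
  ∪ pre   = {have(k1)} ∪ {at(hall), open(d_hall_dock)}
          = {at(hall), have(k1), open(d_hall_dock)}

== RESULT ==
["at(hall)", "have(k1)", "open(d_hall_dock)"]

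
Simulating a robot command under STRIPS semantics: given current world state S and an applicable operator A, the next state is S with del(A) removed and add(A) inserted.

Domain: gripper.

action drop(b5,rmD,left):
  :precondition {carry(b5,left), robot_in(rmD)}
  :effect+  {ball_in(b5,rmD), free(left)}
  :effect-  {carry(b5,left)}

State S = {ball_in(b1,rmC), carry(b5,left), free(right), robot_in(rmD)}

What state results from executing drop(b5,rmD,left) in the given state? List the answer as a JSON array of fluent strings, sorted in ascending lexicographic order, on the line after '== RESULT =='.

Progress:
  pre ⊆ S: {carry(b5,left), robot_in(rmD)} ⊆ S  — applicable
  S \ del = {ball_in(b1,rmC), free(right), robot_in(rmD)}
  ∪ add   = {ball_in(b1,rmC), ball_in(b5,rmD), free(left), free(right), robot_in(rmD)}

== RESULT ==
["ball_in(b1,rmC)", "ball_in(b5,rmD)", "free(left)", "free(right)", "robot_in(rmD)"]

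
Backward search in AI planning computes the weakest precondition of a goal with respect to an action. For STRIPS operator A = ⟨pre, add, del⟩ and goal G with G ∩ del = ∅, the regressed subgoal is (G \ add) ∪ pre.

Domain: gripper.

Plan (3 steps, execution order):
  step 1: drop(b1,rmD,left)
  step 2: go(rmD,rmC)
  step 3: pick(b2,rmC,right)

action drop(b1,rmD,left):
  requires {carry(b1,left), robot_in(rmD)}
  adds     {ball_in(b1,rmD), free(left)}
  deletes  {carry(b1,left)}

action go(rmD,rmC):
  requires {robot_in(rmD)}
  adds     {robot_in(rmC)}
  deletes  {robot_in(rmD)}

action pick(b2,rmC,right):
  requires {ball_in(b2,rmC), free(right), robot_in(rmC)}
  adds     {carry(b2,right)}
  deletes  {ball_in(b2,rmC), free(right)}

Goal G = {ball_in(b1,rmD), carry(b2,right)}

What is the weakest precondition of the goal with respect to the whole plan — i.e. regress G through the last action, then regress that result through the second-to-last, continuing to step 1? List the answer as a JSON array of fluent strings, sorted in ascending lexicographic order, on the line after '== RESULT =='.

Regress step by step:
  through step 3 (pick(b2,rmC,right)): drop {carry(b2,right)}, keep {ball_in(b1,rmD)}, require {ball_in(b2,rmC), free(right), robot_in(rmC)}
    → {ball_in(b1,rmD), ball_in(b2,rmC), free(right), robot_in(rmC)}
  through step 2 (go(rmD,rmC)): drop {robot_in(rmC)}, keep {ball_in(b1,rmD), ball_in(b2,rmC), free(right)}, require {robot_in(rmD)}
    → {ball_in(b1,rmD), ball_in(b2,rmC), free(right), robot_in(rmD)}
  through step 1 (drop(b1,rmD,left)): drop {ball_in(b1,rmD)}, keep {ball_in(b2,rmC), free(right), robot_in(rmD)}, require {carry(b1,left), robot_in(rmD)}
    → {ball_in(b2,rmC), carry(b1,left), free(right), robot_in(rmD)}

== RESULT ==
["ball_in(b2,rmC)", "carry(b1,left)", "free(right)", "robot_in(rmD)"]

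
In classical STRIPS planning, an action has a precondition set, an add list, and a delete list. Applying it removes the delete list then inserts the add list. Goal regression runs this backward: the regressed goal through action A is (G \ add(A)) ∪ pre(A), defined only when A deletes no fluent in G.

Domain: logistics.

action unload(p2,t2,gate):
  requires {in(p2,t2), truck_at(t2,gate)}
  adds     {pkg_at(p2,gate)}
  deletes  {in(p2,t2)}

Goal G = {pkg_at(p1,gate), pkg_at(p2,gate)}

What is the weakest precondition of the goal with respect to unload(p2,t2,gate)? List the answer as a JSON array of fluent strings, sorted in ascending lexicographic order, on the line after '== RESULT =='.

Compute (G \ add) ∪ pre:
  G ∩ del = {}  (empty — regression defined)
  G \ add = {pkg_at(p1,gate), pkg_at(p2,gate)} \ {pkg_at(p2,gate)} = {pkg_at(p1,gate)}
  ∪ pre   = {pkg_at(p1,gate)} ∪ {in(p2,t2), truck_at(t2,gate)}
          = {in(p2,t2), pkg_at(p1,gate), truck_at(t2,gate)}

== RESULT ==
["in(p2,t2)", "pkg_at(p1,gate)", "truck_at(t2,gate)"]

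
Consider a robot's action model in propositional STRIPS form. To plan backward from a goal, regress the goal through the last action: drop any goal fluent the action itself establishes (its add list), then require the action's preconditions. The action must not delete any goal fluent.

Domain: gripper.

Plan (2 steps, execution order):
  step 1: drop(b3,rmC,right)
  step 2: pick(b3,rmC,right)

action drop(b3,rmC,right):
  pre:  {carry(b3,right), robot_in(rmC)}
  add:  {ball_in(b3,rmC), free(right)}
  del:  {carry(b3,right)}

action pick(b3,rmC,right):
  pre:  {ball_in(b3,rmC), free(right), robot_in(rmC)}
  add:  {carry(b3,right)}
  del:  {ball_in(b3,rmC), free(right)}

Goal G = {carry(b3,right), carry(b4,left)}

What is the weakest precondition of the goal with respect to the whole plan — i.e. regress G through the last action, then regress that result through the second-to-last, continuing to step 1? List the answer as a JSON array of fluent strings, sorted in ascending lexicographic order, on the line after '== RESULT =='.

Work backward from the goal:
  through step 2 (pick(b3,rmC,right)): drop {carry(b3,right)}, keep {carry(b4,left)}, require {ball_in(b3,rmC), free(right), robot_in(rmC)}
    → {ball_in(b3,rmC), carry(b4,left), free(right), robot_in(rmC)}
  through step 1 (drop(b3,rmC,right)): drop {ball_in(b3,rmC), free(right)}, keep {carry(b4,left), robot_in(rmC)}, require {carry(b3,right), robot_in(rmC)}
    → {carry(b3,right), carry(b4,left), robot_in(rmC)}

== RESULT ==
["carry(b3,right)", "carry(b4,left)", "robot_in(rmC)"]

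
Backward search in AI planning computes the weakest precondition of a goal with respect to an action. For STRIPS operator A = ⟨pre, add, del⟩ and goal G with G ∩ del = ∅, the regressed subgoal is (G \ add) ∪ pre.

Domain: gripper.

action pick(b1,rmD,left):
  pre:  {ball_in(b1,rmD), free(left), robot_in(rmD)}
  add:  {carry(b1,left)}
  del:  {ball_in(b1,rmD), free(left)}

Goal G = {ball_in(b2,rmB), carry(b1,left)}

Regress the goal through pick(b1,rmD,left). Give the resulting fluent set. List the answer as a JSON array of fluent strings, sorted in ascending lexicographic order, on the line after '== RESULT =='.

Regress:
  G ∩ del = {}  (empty — regression defined)
  G \ add = {ball_in(b2,rmB), carry(b1,left)} \ {carry(b1,left)} = {ball_in(b2,rmB)}
  ∪ pre   = {ball_in(b2,rmB)} ∪ {ball_in(b1,rmD), free(left), robot_in(rmD)}
          = {ball_in(b1,rmD), ball_in(b2,rmB), free(left), robot_in(rmD)}

== RESULT ==
["ball_in(b1,rmD)", "ball_in(b2,rmB)", "free(left)", "robot_in(rmD)"]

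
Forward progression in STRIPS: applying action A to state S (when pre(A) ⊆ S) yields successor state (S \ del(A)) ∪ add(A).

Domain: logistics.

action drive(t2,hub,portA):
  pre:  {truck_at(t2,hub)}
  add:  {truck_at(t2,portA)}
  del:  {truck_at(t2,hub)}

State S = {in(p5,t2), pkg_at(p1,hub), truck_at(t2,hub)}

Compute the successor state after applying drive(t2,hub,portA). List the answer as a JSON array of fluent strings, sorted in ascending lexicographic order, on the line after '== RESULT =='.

Compute (S \ del) ∪ add:
  pre ⊆ S: {truck_at(t2,hub)} ⊆ S  — applicable
  S \ del = {in(p5,t2), pkg_at(p1,hub)}
  ∪ add   = {in(p5,t2), pkg_at(p1,hub), truck_at(t2,portA)}

== RESULT ==
["in(p5,t2)", "pkg_at(p1,hub)", "truck_at(t2,portA)"]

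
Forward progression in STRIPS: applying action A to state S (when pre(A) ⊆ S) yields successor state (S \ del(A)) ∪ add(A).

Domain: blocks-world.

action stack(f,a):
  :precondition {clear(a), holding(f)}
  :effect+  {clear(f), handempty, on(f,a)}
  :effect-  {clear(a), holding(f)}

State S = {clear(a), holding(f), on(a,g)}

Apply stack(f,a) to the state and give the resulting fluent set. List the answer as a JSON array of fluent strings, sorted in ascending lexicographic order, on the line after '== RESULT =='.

Progress:
  pre ⊆ S: {clear(a), holding(f)} ⊆ S  — applicable
  S \ del = {on(a,g)}
  ∪ add   = {clear(f), handempty, on(a,g), on(f,a)}

== RESULT ==
["clear(f)", "handempty", "on(a,g)", "on(f,a)"]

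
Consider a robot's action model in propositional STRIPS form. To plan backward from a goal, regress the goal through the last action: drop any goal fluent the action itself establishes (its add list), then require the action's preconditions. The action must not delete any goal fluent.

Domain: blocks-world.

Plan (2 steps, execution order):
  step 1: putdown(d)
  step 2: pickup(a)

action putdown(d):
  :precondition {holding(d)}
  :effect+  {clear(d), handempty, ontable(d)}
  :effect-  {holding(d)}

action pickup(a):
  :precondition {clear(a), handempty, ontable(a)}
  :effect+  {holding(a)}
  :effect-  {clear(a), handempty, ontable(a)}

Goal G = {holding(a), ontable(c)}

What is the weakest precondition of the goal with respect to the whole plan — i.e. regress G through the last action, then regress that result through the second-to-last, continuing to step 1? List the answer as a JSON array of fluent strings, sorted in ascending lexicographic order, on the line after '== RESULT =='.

Regress step by step:
  through step 2 (pickup(a)): drop {holding(a)}, keep {ontable(c)}, require {clear(a), handempty, ontable(a)}
    → {clear(a), handempty, ontable(a), ontable(c)}
  through step 1 (putdown(d)): drop {handempty}, keep {clear(a), ontable(a), ontable(c)}, require {holding(d)}
    → {clear(a), holding(d), ontable(a), ontable(c)}

== RESULT ==
["clear(a)", "holding(d)", "ontable(a)", "ontable(c)"]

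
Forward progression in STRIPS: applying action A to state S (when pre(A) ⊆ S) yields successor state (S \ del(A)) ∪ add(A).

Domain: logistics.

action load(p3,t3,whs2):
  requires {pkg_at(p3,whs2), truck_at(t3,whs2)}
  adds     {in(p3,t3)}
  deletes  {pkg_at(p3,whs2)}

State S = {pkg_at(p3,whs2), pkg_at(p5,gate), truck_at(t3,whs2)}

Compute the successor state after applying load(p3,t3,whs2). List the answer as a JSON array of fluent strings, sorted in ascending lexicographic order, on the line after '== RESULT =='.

Compute (S \ del) ∪ add:
  pre ⊆ S: {pkg_at(p3,whs2), truck_at(t3,whs2)} ⊆ S  — applicable
  S \ del = {pkg_at(p5,gate), truck_at(t3,whs2)}
  ∪ add   = {in(p3,t3), pkg_at(p5,gate), truck_at(t3,whs2)}

== RESULT ==
["in(p3,t3)", "pkg_at(p5,gate)", "truck_at(t3,whs2)"]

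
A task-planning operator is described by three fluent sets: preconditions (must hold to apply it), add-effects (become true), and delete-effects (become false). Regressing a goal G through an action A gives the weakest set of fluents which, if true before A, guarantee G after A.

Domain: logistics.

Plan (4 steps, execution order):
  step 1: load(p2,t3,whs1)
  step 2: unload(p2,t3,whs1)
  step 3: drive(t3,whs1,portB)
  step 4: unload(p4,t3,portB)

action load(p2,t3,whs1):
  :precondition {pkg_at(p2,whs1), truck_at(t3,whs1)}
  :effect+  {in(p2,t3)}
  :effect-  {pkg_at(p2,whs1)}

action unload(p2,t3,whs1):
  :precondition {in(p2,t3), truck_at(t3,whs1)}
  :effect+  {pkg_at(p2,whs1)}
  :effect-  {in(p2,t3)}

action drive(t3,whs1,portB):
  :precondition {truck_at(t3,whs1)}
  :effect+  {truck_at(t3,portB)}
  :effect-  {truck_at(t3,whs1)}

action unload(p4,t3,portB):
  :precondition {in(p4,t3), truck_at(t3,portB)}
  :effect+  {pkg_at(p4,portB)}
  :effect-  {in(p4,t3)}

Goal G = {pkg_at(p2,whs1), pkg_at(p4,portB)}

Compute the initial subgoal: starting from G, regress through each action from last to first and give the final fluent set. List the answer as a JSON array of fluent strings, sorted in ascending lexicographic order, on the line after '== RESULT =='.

Regress step by step:
  through step 4 (unload(p4,t3,portB)): drop {pkg_at(p4,portB)}, keep {pkg_at(p2,whs1)}, require {in(p4,t3), truck_at(t3,portB)}
    → {in(p4,t3), pkg_at(p2,whs1), truck_at(t3,portB)}
  through step 3 (drive(t3,whs1,portB)): drop {truck_at(t3,portB)}, keep {in(p4,t3), pkg_at(p2,whs1)}, require {truck_at(t3,whs1)}
    → {in(p4,t3), pkg_at(p2,whs1), truck_at(t3,whs1)}
  through step 2 (unload(p2,t3,whs1)): drop {pkg_at(p2,whs1)}, keep {in(p4,t3), truck_at(t3,whs1)}, require {in(p2,t3), truck_at(t3,whs1)}
    → {in(p2,t3), in(p4,t3), truck_at(t3,whs1)}
  through step 1 (load(p2,t3,whs1)): drop {in(p2,t3)}, keep {in(p4,t3), truck_at(t3,whs1)}, require {pkg_at(p2,whs1), truck_at(t3,whs1)}
    → {in(p4,t3), pkg_at(p2,whs1), truck_at(t3,whs1)}

== RESULT ==
["in(p4,t3)", "pkg_at(p2,whs1)", "truck_at(t3,whs1)"]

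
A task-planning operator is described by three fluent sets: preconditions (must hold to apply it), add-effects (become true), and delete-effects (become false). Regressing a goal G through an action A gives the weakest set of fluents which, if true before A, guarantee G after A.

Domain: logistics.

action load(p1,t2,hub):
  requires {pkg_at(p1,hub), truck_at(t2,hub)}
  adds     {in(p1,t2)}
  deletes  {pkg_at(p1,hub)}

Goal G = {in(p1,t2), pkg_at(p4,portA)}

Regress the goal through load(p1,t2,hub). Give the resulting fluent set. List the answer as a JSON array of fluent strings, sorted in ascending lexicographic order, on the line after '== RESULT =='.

Compute (G \ add) ∪ pre:
  G ∩ del = {}  (empty — regression defined)
  G \ add = {in(p1,t2), pkg_at(p4,portA)} \ {in(p1,t2)} = {pkg_at(p4,portA)}
  ∪ pre   = {pkg_at(p4,portA)} ∪ {pkg_at(p1,hub), truck_at(t2,hub)}
          = {pkg_at(p1,hub), pkg_at(p4,portA), truck_at(t2,hub)}

== RESULT ==
["pkg_at(p1,hub)", "pkg_at(p4,portA)", "truck_at(t2,hub)"]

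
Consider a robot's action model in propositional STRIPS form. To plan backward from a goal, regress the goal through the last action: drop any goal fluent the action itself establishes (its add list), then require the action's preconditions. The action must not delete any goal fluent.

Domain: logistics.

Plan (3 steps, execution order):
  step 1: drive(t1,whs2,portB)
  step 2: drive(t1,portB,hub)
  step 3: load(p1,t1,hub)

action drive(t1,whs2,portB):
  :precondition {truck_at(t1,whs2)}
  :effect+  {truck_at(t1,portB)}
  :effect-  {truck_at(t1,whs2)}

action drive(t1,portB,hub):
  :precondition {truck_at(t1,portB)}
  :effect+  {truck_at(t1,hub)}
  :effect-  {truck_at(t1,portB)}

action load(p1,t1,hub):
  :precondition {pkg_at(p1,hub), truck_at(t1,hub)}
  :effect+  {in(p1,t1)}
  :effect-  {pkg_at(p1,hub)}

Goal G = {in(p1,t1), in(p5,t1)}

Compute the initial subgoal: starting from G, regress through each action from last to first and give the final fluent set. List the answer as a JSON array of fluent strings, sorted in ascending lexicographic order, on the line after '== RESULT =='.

Work backward from the goal:
  through step 3 (load(p1,t1,hub)): drop {in(p1,t1)}, keep {in(p5,t1)}, require {pkg_at(p1,hub), truck_at(t1,hub)}
    → {in(p5,t1), pkg_at(p1,hub), truck_at(t1,hub)}
  through step 2 (drive(t1,portB,hub)): drop {truck_at(t1,hub)}, keep {in(p5,t1), pkg_at(p1,hub)}, require {truck_at(t1,portB)}
    → {in(p5,t1), pkg_at(p1,hub), truck_at(t1,portB)}
  through step 1 (drive(t1,whs2,portB)): drop {truck_at(t1,portB)}, keep {in(p5,t1), pkg_at(p1,hub)}, require {truck_at(t1,whs2)}
    → {in(p5,t1), pkg_at(p1,hub), truck_at(t1,whs2)}

== RESULT ==
["in(p5,t1)", "pkg_at(p1,hub)", "truck_at(t1,whs2)"]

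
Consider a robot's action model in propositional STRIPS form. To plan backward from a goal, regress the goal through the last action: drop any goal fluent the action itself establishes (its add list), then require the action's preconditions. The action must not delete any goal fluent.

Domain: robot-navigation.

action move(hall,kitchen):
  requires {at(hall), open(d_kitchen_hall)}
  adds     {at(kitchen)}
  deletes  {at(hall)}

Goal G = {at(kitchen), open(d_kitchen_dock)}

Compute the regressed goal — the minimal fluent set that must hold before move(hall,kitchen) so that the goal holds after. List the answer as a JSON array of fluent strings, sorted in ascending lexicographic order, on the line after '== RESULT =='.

Compute (G \ add) ∪ pre:
  G ∩ del = {}  (empty — regression defined)
  G \ add = {at(kitchen), open(d_kitchen_dock)} \ {at(kitchen)} = {open(d_kitchen_dock)}
  ∪ pre   = {open(d_kitchen_dock)} ∪ {at(hall), open(d_kitchen_hall)}
          = {at(hall), open(d_kitchen_dock), open(d_kitchen_hall)}

== RESULT ==
["at(hall)", "open(d_kitchen_dock)", "open(d_kitchen_hall)"]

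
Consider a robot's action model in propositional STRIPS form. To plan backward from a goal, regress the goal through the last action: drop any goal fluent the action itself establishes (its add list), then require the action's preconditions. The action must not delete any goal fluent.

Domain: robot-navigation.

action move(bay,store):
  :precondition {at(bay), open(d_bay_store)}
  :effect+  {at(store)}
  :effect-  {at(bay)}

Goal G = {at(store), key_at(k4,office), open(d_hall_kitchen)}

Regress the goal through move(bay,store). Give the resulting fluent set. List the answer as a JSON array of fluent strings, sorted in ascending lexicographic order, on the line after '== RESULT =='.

Regress:
  G ∩ del = {}  (empty — regression defined)
  G \ add = {at(store), key_at(k4,office), open(d_hall_kitchen)} \ {at(store)} = {key_at(k4,office), open(d_hall_kitchen)}
  ∪ pre   = {key_at(k4,office), open(d_hall_kitchen)} ∪ {at(bay), open(d_bay_store)}
          = {at(bay), key_at(k4,office), open(d_bay_store), open(d_hall_kitchen)}

== RESULT ==
["at(bay)", "key_at(k4,office)", "open(d_bay_store)", "open(d_hall_kitchen)"]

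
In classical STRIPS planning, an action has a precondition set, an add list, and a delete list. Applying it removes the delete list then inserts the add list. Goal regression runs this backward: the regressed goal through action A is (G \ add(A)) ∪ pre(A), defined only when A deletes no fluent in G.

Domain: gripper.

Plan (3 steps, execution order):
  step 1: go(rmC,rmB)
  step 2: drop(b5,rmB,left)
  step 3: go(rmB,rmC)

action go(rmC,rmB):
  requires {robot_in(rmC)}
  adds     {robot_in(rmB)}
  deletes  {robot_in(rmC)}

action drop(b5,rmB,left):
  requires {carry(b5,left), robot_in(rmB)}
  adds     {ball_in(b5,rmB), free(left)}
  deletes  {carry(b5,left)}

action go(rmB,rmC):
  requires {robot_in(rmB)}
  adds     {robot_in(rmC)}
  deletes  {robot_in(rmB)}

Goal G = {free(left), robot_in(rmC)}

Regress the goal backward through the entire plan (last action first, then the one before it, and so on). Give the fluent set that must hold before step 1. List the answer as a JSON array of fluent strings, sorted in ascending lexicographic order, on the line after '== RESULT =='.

Regress step by step:
  through step 3 (go(rmB,rmC)): drop {robot_in(rmC)}, keep {free(left)}, require {robot_in(rmB)}
    → {free(left), robot_in(rmB)}
  through step 2 (drop(b5,rmB,left)): drop {free(left)}, keep {robot_in(rmB)}, require {carry(b5,left), robot_in(rmB)}
    → {carry(b5,left), robot_in(rmB)}
  through step 1 (go(rmC,rmB)): drop {robot_in(rmB)}, keep {carry(b5,left)}, require {robot_in(rmC)}
    → {carry(b5,left), robot_in(rmC)}

== RESULT ==
["carry(b5,left)", "robot_in(rmC)"]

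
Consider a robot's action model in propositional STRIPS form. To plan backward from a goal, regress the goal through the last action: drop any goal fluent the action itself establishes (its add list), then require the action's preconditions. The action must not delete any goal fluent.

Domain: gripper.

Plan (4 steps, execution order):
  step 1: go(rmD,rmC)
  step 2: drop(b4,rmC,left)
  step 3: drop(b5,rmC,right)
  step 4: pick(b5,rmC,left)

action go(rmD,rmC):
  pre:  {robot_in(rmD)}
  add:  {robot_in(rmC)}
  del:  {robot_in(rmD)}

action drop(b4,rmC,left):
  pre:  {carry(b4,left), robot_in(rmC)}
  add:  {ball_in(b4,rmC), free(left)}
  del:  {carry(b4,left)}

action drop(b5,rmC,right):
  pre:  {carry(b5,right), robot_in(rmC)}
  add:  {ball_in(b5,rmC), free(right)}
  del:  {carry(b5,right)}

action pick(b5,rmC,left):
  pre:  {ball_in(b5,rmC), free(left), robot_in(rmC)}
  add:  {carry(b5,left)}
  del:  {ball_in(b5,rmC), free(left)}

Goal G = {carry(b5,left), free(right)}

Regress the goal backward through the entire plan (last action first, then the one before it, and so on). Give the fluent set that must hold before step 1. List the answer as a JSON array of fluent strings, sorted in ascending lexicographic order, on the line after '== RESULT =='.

Work backward from the goal:
  through step 4 (pick(b5,rmC,left)): drop {carry(b5,left)}, keep {free(right)}, require {ball_in(b5,rmC), free(left), robot_in(rmC)}
    → {ball_in(b5,rmC), free(left), free(right), robot_in(rmC)}
  through step 3 (drop(b5,rmC,right)): drop {ball_in(b5,rmC), free(right)}, keep {free(left), robot_in(rmC)}, require {carry(b5,right), robot_in(rmC)}
    → {carry(b5,right), free(left), robot_in(rmC)}
  through step 2 (drop(b4,rmC,left)): drop {free(left)}, keep {carry(b5,right), robot_in(rmC)}, require {carry(b4,left), robot_in(rmC)}
    → {carry(b4,left), carry(b5,right), robot_in(rmC)}
  through step 1 (go(rmD,rmC)): drop {robot_in(rmC)}, keep {carry(b4,left), carry(b5,right)}, require {robot_in(rmD)}
    → {carry(b4,left), carry(b5,right), robot_in(rmD)}

== RESULT ==
["carry(b4,left)", "carry(b5,right)", "robot_in(rmD)"]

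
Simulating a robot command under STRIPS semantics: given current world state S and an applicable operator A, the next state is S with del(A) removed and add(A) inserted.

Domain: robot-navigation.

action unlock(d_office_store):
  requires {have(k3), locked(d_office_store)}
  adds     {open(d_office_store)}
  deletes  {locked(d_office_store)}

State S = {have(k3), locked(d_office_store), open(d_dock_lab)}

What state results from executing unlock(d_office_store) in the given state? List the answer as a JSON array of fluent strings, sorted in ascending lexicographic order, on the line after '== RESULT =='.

Progress:
  pre ⊆ S: {have(k3), locked(d_office_store)} ⊆ S  — applicable
  S \ del = {have(k3), open(d_dock_lab)}
  ∪ add   = {have(k3), open(d_dock_lab), open(d_office_store)}

== RESULT ==
["have(k3)", "open(d_dock_lab)", "open(d_office_store)"]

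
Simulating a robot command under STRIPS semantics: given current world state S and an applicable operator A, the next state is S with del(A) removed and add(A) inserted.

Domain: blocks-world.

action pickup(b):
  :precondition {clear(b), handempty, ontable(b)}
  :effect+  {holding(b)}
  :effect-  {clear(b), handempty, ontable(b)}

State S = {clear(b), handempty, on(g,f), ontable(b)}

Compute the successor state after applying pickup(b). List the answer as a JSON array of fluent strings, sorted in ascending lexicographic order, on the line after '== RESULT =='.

Compute (S \ del) ∪ add:
  pre ⊆ S: {clear(b), handempty, ontable(b)} ⊆ S  — applicable
  S \ del = {on(g,f)}
  ∪ add   = {holding(b), on(g,f)}

== RESULT ==
["holding(b)", "on(g,f)"]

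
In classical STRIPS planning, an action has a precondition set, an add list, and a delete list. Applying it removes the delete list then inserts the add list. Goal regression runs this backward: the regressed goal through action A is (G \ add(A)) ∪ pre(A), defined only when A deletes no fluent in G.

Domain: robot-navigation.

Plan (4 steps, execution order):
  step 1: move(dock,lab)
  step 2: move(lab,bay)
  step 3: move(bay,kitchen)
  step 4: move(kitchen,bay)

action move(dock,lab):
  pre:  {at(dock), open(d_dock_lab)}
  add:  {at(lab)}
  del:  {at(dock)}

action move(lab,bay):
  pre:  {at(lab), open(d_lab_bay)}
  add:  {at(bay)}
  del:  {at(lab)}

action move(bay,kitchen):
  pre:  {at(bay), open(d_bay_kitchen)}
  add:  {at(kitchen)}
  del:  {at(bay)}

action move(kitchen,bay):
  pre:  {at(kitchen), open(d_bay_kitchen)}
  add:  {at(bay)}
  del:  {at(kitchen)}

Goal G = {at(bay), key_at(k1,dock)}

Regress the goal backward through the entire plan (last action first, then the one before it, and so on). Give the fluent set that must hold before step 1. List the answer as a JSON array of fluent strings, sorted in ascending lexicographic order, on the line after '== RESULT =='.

Work backward from the goal:
  through step 4 (move(kitchen,bay)): drop {at(bay)}, keep {key_at(k1,dock)}, require {at(kitchen), open(d_bay_kitchen)}
    → {at(kitchen), key_at(k1,dock), open(d_bay_kitchen)}
  through step 3 (move(bay,kitchen)): drop {at(kitchen)}, keep {key_at(k1,dock), open(d_bay_kitchen)}, require {at(bay), open(d_bay_kitchen)}
    → {at(bay), key_at(k1,dock), open(d_bay_kitchen)}
  through step 2 (move(lab,bay)): drop {at(bay)}, keep {key_at(k1,dock), open(d_bay_kitchen)}, require {at(lab), open(d_lab_bay)}
    → {at(lab), key_at(k1,dock), open(d_bay_kitchen), open(d_lab_bay)}
  through step 1 (move(dock,lab)): drop {at(lab)}, keep {key_at(k1,dock), open(d_bay_kitchen), open(d_lab_bay)}, require {at(dock), open(d_dock_lab)}
    → {at(dock), key_at(k1,dock), open(d_bay_kitchen), open(d_dock_lab), open(d_lab_bay)}

== RESULT ==
["at(dock)", "key_at(k1,dock)", "open(d_bay_kitchen)", "open(d_dock_lab)", "open(d_lab_bay)"]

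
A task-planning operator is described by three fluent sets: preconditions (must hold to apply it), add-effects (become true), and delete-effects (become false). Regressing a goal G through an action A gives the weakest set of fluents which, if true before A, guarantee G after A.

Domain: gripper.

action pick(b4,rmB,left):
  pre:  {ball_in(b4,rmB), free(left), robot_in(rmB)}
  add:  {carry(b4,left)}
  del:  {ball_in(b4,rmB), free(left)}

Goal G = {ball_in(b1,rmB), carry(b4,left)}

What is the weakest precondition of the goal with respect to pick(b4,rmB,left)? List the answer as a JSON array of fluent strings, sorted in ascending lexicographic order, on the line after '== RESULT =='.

Compute (G \ add) ∪ pre:
  G ∩ del = {}  (empty — regression defined)
  G \ add = {ball_in(b1,rmB), carry(b4,left)} \ {carry(b4,left)} = {ball_in(b1,rmB)}
  ∪ pre   = {ball_in(b1,rmB)} ∪ {ball_in(b4,rmB), free(left), robot_in(rmB)}
          = {ball_in(b1,rmB), ball_in(b4,rmB), free(left), robot_in(rmB)}

== RESULT ==
["ball_in(b1,rmB)", "ball_in(b4,rmB)", "free(left)", "robot_in(rmB)"]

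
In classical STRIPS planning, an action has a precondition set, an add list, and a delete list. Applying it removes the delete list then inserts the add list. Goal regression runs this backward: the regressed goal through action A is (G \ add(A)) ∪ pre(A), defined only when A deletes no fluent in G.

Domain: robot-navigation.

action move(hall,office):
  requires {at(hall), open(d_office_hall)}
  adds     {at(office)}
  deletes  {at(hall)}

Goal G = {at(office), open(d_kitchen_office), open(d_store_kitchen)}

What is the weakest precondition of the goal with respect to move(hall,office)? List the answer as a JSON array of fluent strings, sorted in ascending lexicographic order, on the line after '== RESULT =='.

Regress:
  G ∩ del = {}  (empty — regression defined)
  G \ add = {at(office), open(d_kitchen_office), open(d_store_kitchen)} \ {at(office)} = {open(d_kitchen_office), open(d_store_kitchen)}
  ∪ pre   = {open(d_kitchen_office), open(d_store_kitchen)} ∪ {at(hall), open(d_office_hall)}
          = {at(hall), open(d_kitchen_office), open(d_office_hall), open(d_store_kitchen)}

== RESULT ==
["at(hall)", "open(d_kitchen_office)", "open(d_office_hall)", "open(d_store_kitchen)"]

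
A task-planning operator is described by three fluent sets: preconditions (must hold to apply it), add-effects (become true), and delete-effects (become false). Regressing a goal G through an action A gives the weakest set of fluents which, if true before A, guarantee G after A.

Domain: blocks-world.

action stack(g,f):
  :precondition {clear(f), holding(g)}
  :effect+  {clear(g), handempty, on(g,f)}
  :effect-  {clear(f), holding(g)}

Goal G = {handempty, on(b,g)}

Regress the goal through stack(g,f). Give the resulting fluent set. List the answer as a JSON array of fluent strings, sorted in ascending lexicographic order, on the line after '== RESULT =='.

Compute (G \ add) ∪ pre:
  G ∩ del = {}  (empty — regression defined)
  G \ add = {handempty, on(b,g)} \ {clear(g), handempty, on(g,f)} = {on(b,g)}
  ∪ pre   = {on(b,g)} ∪ {clear(f), holding(g)}
          = {clear(f), holding(g), on(b,g)}

== RESULT ==
["clear(f)", "holding(g)", "on(b,g)"]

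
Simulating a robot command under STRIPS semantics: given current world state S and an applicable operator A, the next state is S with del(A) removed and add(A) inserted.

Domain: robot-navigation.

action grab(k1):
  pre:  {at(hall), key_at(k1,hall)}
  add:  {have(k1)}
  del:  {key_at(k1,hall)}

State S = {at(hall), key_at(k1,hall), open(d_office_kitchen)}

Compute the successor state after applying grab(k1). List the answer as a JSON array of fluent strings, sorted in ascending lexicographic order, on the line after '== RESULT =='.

Progress:
  pre ⊆ S: {at(hall), key_at(k1,hall)} ⊆ S  — applicable
  S \ del = {at(hall), open(d_office_kitchen)}
  ∪ add   = {at(hall), have(k1), open(d_office_kitchen)}

== RESULT ==
["at(hall)", "have(k1)", "open(d_office_kitchen)"]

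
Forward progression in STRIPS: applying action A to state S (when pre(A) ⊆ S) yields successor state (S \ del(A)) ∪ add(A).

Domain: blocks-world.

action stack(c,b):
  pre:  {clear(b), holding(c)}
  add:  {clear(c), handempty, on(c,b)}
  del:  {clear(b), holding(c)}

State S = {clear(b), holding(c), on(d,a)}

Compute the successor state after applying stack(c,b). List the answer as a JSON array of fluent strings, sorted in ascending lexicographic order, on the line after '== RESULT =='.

Compute (S \ del) ∪ add:
  pre ⊆ S: {clear(b), holding(c)} ⊆ S  — applicable
  S \ del = {on(d,a)}
  ∪ add   = {clear(c), handempty, on(c,b), on(d,a)}

== RESULT ==
["clear(c)", "handempty", "on(c,b)", "on(d,a)"]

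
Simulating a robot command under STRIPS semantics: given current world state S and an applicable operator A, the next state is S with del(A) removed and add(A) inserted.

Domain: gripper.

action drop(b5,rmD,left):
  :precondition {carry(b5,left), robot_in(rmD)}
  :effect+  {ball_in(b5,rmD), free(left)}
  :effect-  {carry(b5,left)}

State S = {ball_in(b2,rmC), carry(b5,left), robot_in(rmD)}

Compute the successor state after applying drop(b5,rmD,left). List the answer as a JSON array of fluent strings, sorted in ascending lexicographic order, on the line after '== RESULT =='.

Progress:
  pre ⊆ S: {carry(b5,left), robot_in(rmD)} ⊆ S  — applicable
  S \ del = {ball_in(b2,rmC), robot_in(rmD)}
  ∪ add   = {ball_in(b2,rmC), ball_in(b5,rmD), free(left), robot_in(rmD)}

== RESULT ==
["ball_in(b2,rmC)", "ball_in(b5,rmD)", "free(left)", "robot_in(rmD)"]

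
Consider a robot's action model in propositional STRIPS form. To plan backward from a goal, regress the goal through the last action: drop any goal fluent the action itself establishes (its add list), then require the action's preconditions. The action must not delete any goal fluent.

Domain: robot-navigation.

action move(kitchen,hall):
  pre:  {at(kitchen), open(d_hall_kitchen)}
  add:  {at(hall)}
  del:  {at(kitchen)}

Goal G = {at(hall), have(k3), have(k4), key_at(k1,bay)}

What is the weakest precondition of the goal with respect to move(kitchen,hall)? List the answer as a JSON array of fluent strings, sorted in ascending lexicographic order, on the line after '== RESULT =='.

Regress:
  G ∩ del = {}  (empty — regression defined)
  G \ add = {at(hall), have(k3), have(k4), key_at(k1,bay)} \ {at(hall)} = {have(k3), have(k4), key_at(k1,bay)}
  ∪ pre   = {have(k3), have(k4), key_at(k1,bay)} ∪ {at(kitchen), open(d_hall_kitchen)}
          = {at(kitchen), have(k3), have(k4), key_at(k1,bay), open(d_hall_kitchen)}

== RESULT ==
["at(kitchen)", "have(k3)", "have(k4)", "key_at(k1,bay)", "open(d_hall_kitchen)"]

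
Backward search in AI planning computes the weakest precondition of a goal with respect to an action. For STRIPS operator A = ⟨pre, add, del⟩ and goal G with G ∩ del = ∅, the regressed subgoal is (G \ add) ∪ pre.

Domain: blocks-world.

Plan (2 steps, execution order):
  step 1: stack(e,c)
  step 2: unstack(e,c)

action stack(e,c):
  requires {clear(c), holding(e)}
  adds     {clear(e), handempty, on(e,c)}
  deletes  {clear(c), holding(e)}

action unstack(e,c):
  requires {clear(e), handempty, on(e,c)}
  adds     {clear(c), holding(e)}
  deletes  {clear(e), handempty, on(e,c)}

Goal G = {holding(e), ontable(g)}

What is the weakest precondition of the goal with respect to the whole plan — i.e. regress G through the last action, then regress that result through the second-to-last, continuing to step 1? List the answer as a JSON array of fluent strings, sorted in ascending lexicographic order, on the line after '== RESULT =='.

Work backward from the goal:
  through step 2 (unstack(e,c)): drop {holding(e)}, keep {ontable(g)}, require {clear(e), handempty, on(e,c)}
    → {clear(e), handempty, on(e,c), ontable(g)}
  through step 1 (stack(e,c)): drop {clear(e), handempty, on(e,c)}, keep {ontable(g)}, require {clear(c), holding(e)}
    → {clear(c), holding(e), ontable(g)}

== RESULT ==
["clear(c)", "holding(e)", "ontable(g)"]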